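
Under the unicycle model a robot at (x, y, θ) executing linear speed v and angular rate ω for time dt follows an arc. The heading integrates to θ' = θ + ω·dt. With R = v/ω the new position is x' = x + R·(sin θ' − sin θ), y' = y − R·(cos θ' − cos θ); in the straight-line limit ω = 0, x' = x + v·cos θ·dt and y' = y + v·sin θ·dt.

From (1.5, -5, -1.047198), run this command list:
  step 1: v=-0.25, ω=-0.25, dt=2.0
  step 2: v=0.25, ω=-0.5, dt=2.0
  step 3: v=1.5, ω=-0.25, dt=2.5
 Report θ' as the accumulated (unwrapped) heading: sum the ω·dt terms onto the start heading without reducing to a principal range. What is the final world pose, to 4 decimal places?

step 1: θ'=-1.5472 (R=1.0000) → pose (1.3663, -4.5236, -1.5472)
step 2: θ'=-2.5472 (R=-0.5000) → pose (1.1464, -4.9496, -2.5472)
step 3: θ'=-3.1722 (R=-6.0000) → pose (-2.3972, -5.9759, -3.1722)

(-2.3972, -5.9759, -3.1722)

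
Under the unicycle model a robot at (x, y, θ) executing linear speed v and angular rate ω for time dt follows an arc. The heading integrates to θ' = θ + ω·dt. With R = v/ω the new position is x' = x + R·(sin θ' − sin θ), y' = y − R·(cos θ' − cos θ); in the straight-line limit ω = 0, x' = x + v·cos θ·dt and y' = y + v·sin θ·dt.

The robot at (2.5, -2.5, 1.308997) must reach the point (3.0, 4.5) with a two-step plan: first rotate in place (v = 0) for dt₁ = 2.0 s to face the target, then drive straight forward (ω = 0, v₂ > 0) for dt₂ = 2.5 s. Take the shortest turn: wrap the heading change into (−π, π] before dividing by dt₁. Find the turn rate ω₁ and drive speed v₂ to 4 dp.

ω₁ = 0.0952, v₂ = 2.8071

heading to target = atan2(4.5−-2.5, 3−2.5) = 1.4995
Δθ = wrap(1.4995 − 1.3090) = 0.1905; ω₁ = Δθ/dt₁ = 0.0952
distance = √((3−2.5)² + (4.5−-2.5)²) = 7.0178; v₂ = distance/dt₂ = 2.8071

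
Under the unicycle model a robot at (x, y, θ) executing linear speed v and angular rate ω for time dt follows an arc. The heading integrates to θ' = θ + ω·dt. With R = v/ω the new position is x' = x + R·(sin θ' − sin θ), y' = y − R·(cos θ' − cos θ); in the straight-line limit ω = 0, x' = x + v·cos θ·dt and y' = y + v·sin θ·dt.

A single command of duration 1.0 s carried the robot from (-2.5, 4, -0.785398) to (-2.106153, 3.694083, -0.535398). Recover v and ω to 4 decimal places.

Δθ = -0.535398 − -0.785398 = 0.250000
ω = Δθ/dt = 0.250000/1.0 = 0.2500
R = Δx/(sin θ' − sin θ) = 2.0000
v = R·ω = 2.0000·0.2500 = 0.5000

v = 0.5000, ω = 0.2500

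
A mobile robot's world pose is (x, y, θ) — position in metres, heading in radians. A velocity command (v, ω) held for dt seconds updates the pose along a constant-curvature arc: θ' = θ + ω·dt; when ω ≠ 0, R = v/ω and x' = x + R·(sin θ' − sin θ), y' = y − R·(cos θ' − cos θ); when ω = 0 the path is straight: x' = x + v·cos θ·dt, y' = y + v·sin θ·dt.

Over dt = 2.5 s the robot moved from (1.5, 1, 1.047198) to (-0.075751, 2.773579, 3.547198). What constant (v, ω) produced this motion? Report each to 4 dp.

Δθ = 3.547198 − 1.047198 = 2.500000
ω = Δθ/dt = 2.500000/2.5 = 1.0000
R = −Δy/(cos θ' − cos θ) = 1.2500
v = R·ω = 1.2500·1.0000 = 1.2500

v = 1.2500, ω = 1.0000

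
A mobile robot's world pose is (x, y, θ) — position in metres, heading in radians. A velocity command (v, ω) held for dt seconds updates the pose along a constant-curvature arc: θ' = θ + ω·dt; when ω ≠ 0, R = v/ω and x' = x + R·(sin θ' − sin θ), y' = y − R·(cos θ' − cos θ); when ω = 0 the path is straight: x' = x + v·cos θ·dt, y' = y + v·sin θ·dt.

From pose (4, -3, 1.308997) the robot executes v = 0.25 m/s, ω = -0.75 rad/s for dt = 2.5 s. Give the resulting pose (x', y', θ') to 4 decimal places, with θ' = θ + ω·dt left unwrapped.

θ' = 1.3090 + -0.75·2.5 = -0.5660
R = v/ω = 0.25/-0.75 = -0.3333
x' = 4 + -0.3333·(sin -0.5660 − sin 1.3090) = 4.5007
y' = -3 − -0.3333·(cos -0.5660 − cos 1.3090) = -2.8049

(4.5007, -2.8049, -0.5660)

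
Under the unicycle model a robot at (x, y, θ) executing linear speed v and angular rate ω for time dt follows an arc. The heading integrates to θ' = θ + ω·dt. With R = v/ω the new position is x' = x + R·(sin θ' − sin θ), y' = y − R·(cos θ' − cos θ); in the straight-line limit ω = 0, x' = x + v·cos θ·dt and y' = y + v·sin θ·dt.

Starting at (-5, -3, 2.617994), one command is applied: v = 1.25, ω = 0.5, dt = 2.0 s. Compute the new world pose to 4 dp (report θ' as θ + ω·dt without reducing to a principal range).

(-7.3965, -2.9434, 3.6180)

θ' = 2.6180 + 0.5·2.0 = 3.6180
R = v/ω = 1.25/0.5 = 2.5000
x' = -5 + 2.5000·(sin 3.6180 − sin 2.6180) = -7.3965
y' = -3 − 2.5000·(cos 3.6180 − cos 2.6180) = -2.9434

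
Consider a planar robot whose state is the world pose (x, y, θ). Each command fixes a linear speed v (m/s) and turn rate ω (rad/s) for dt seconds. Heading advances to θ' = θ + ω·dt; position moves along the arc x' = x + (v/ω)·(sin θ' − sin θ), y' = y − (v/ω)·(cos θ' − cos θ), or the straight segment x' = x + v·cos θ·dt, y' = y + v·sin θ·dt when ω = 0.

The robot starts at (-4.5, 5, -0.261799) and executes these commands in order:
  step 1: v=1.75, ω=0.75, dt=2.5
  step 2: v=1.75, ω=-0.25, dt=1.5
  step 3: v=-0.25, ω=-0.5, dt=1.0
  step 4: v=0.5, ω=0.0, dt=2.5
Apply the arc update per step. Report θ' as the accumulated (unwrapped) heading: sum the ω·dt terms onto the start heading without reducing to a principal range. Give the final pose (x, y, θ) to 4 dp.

(-0.3991, 10.5696, 0.7382)

step 1: θ'=1.6132 (R=2.3333) → pose (-1.5649, 7.3527, 1.6132)
step 2: θ'=1.2382 (R=-7.0000) → pose (-1.1875, 9.9350, 1.2382)
step 3: θ'=0.7382 (R=0.5000) → pose (-1.3237, 9.7284, 0.7382)
step 4: θ'=0.7382 (straight) → pose (-0.3991, 10.5696, 0.7382)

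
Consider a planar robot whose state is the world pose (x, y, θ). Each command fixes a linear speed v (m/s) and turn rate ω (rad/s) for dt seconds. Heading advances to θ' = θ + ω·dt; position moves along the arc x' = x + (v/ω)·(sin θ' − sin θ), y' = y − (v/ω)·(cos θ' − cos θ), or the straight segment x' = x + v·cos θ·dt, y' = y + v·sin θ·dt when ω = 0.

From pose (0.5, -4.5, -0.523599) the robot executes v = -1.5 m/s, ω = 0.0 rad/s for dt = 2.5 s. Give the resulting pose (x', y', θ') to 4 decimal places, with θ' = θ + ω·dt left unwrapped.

θ' = -0.5236 + 0.0·2.5 = -0.5236
ω = 0 → straight: x' = 0.5 + -1.5·cos(-0.5236)·2.5 = -2.7476
y' = -4.5 + -1.5·sin(-0.5236)·2.5 = -2.6250

(-2.7476, -2.6250, -0.5236)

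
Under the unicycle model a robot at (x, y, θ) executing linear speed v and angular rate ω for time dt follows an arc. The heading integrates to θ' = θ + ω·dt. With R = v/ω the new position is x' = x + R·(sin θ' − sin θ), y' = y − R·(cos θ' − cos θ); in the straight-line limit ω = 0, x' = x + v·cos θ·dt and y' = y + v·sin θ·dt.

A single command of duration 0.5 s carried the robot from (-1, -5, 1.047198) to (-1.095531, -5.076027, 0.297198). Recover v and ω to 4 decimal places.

v = -0.2500, ω = -1.5000

Δθ = 0.297198 − 1.047198 = -0.750000
ω = Δθ/dt = -0.750000/0.5 = -1.5000
R = Δx/(sin θ' − sin θ) = 0.1667
v = R·ω = 0.1667·-1.5000 = -0.2500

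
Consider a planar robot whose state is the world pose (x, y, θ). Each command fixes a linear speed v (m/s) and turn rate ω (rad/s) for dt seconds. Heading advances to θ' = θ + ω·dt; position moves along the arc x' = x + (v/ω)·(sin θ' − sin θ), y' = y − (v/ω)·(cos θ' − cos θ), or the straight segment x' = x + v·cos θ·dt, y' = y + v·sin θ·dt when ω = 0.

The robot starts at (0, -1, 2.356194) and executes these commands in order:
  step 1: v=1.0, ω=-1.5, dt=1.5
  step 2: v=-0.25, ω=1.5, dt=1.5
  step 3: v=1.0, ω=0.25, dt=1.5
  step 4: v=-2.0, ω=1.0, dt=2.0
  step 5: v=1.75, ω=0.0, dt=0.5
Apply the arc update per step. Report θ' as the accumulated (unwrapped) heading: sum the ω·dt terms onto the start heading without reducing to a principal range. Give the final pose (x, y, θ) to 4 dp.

(1.8821, 1.6868, 4.7312)

step 1: θ'=0.1062 (R=-0.6667) → pose (0.4007, 0.1343, 0.1062)
step 2: θ'=2.3562 (R=-0.1667) → pose (0.3006, -0.1493, 2.3562)
step 3: θ'=2.7312 (R=4.0000) → pose (-0.9320, 0.6902, 2.7312)
step 4: θ'=4.7312 (R=-2.0000) → pose (1.8656, 2.5617, 4.7312)
step 5: θ'=4.7312 (straight) → pose (1.8821, 1.6868, 4.7312)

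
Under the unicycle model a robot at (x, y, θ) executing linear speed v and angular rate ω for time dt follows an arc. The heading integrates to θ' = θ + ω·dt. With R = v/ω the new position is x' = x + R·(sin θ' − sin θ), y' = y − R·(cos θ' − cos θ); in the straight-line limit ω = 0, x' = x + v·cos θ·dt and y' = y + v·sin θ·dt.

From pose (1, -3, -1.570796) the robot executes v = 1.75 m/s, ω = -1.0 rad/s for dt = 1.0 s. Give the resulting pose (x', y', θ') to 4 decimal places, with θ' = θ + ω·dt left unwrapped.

(0.1955, -4.4726, -2.5708)

θ' = -1.5708 + -1.0·1.0 = -2.5708
R = v/ω = 1.75/-1.0 = -1.7500
x' = 1 + -1.7500·(sin -2.5708 − sin -1.5708) = 0.1955
y' = -3 − -1.7500·(cos -2.5708 − cos -1.5708) = -4.4726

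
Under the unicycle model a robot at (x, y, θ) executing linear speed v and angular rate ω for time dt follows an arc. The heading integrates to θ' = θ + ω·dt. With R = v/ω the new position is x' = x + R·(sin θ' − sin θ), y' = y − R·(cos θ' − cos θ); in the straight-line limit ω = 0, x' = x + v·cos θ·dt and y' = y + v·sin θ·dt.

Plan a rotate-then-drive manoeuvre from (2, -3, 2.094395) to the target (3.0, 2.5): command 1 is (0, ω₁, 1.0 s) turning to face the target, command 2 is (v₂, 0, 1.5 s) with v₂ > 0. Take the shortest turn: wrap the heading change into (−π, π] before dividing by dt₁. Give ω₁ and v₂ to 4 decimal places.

ω₁ = -0.7035, v₂ = 3.7268

heading to target = atan2(2.5−-3, 3−2) = 1.3909
Δθ = wrap(1.3909 − 2.0944) = -0.7035; ω₁ = Δθ/dt₁ = -0.7035
distance = √((3−2)² + (2.5−-3)²) = 5.5902; v₂ = distance/dt₂ = 3.7268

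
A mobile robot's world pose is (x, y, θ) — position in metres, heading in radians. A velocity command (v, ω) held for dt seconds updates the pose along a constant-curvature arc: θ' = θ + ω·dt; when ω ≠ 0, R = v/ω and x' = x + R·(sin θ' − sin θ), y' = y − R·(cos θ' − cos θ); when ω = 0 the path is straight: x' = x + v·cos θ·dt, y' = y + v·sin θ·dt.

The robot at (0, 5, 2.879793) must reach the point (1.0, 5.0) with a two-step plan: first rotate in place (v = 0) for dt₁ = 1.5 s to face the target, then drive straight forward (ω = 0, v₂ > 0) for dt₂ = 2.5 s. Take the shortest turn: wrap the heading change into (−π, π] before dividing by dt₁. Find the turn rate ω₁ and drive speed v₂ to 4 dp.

heading to target = atan2(5−5, 1−0) = 0.0000
Δθ = wrap(0.0000 − 2.8798) = -2.8798; ω₁ = Δθ/dt₁ = -1.9199
distance = √((1−0)² + (5−5)²) = 1.0000; v₂ = distance/dt₂ = 0.4000

ω₁ = -1.9199, v₂ = 0.4000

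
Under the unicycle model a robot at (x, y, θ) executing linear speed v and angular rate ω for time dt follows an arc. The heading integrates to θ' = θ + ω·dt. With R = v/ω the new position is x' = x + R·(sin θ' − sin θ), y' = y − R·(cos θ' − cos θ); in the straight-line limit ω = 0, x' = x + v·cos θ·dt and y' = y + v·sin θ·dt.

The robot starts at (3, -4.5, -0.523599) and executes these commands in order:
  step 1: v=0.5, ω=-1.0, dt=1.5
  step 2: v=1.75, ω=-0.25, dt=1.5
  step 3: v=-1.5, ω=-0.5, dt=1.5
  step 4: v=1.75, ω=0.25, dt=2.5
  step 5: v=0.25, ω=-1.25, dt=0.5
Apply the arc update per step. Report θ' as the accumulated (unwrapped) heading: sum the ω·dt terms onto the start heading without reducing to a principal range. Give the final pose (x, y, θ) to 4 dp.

step 1: θ'=-2.0236 (R=-0.5000) → pose (3.1996, -5.1518, -2.0236)
step 2: θ'=-2.3986 (R=-7.0000) → pose (1.6405, -7.2445, -2.3986)
step 3: θ'=-3.1486 (R=3.0000) → pose (3.6910, -6.4539, -3.1486)
step 4: θ'=-2.5236 (R=7.0000) → pose (-0.4138, -7.7484, -2.5236)
step 5: θ'=-3.1486 (R=-0.2000) → pose (-0.5311, -7.7854, -3.1486)

(-0.5311, -7.7854, -3.1486)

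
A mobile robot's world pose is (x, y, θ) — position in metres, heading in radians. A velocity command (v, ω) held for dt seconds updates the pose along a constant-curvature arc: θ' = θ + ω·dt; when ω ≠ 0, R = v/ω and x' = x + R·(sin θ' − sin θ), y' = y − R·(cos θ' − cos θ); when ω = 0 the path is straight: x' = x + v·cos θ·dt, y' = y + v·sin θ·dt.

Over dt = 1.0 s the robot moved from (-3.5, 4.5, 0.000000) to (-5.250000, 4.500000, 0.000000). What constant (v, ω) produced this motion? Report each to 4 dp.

Δθ = 0.000000 − 0.000000 = 0.000000
ω = Δθ/dt = 0.000000/1.0 = 0.0000
ω = 0 → v = (Δx·cos θ + Δy·sin θ)/dt = -1.7500

v = -1.7500, ω = 0.0000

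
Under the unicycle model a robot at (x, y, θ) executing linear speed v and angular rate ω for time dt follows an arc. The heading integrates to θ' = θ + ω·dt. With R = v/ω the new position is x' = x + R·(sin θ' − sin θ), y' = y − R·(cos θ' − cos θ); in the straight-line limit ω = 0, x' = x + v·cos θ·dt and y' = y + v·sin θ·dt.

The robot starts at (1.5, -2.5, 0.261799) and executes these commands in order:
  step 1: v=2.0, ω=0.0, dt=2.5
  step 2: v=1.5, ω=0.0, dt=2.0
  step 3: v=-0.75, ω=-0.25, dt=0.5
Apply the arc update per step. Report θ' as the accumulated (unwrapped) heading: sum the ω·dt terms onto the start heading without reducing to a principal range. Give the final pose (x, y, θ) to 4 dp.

step 1: θ'=0.2618 (straight) → pose (6.3296, -1.2059, 0.2618)
step 2: θ'=0.2618 (straight) → pose (9.2274, -0.4295, 0.2618)
step 3: θ'=0.1368 (R=3.0000) → pose (8.8601, -0.5036, 0.1368)

(8.8601, -0.5036, 0.1368)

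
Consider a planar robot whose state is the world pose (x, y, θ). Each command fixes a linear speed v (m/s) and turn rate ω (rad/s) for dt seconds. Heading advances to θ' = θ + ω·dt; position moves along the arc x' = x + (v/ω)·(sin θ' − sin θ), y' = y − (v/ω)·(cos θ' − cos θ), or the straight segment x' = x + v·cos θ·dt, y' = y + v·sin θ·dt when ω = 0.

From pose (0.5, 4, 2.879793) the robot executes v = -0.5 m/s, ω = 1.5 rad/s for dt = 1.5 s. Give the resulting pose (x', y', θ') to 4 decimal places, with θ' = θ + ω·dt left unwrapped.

(0.8910, 4.4571, 5.1298)

θ' = 2.8798 + 1.5·1.5 = 5.1298
R = v/ω = -0.5/1.5 = -0.3333
x' = 0.5 + -0.3333·(sin 5.1298 − sin 2.8798) = 0.8910
y' = 4 − -0.3333·(cos 5.1298 − cos 2.8798) = 4.4571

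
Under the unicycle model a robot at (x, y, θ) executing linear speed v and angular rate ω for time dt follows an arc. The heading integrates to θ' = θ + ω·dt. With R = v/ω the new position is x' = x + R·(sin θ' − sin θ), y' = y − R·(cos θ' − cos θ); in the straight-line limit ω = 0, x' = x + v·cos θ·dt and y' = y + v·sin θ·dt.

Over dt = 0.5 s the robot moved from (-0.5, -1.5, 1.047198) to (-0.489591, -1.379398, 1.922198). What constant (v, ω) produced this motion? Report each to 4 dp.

v = 0.2500, ω = 1.7500

Δθ = 1.922198 − 1.047198 = 0.875000
ω = Δθ/dt = 0.875000/0.5 = 1.7500
R = −Δy/(cos θ' − cos θ) = 0.1429
v = R·ω = 0.1429·1.7500 = 0.2500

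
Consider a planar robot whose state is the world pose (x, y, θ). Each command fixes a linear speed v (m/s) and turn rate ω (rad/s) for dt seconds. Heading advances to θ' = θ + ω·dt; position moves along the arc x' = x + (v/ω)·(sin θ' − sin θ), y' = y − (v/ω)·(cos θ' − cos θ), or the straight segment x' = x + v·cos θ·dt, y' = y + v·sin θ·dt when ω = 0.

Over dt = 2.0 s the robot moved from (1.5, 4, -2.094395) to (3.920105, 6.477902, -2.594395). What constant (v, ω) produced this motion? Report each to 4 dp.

Δθ = -2.594395 − -2.094395 = -0.500000
ω = Δθ/dt = -0.500000/2.0 = -0.2500
R = −Δy/(cos θ' − cos θ) = 7.0000
v = R·ω = 7.0000·-0.2500 = -1.7500

v = -1.7500, ω = -0.2500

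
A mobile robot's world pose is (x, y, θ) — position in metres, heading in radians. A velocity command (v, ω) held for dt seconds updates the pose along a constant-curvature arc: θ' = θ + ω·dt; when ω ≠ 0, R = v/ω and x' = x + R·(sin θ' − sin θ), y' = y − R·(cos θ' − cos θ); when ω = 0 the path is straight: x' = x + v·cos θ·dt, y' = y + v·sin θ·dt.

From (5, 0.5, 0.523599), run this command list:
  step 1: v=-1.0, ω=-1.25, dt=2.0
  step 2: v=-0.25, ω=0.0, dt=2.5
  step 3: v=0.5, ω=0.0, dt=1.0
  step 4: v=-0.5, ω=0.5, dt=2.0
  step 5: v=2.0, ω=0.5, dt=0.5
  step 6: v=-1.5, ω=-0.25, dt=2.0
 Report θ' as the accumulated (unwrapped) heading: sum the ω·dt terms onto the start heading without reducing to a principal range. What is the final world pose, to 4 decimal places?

step 1: θ'=-1.9764 (R=0.8000) → pose (3.8649, 1.5085, -1.9764)
step 2: θ'=-1.9764 (straight) → pose (4.1115, 2.0828, -1.9764)
step 3: θ'=-1.9764 (straight) → pose (3.9142, 1.6233, -1.9764)
step 4: θ'=-0.9764 (R=-1.0000) → pose (3.8239, 2.5779, -0.9764)
step 5: θ'=-0.7264 (R=4.0000) → pose (4.4811, 1.8277, -0.7264)
step 6: θ'=-1.2264 (R=6.0000) → pose (2.8185, 4.2873, -1.2264)

(2.8185, 4.2873, -1.2264)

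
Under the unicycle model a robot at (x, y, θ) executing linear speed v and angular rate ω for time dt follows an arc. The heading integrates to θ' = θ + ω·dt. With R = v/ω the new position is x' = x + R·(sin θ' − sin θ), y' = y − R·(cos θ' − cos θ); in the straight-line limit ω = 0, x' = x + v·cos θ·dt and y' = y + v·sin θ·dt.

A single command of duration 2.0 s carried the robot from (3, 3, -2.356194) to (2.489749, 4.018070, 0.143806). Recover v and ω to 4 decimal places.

v = -0.7500, ω = 1.2500

Δθ = 0.143806 − -2.356194 = 2.500000
ω = Δθ/dt = 2.500000/2.0 = 1.2500
R = −Δy/(cos θ' − cos θ) = -0.6000
v = R·ω = -0.6000·1.2500 = -0.7500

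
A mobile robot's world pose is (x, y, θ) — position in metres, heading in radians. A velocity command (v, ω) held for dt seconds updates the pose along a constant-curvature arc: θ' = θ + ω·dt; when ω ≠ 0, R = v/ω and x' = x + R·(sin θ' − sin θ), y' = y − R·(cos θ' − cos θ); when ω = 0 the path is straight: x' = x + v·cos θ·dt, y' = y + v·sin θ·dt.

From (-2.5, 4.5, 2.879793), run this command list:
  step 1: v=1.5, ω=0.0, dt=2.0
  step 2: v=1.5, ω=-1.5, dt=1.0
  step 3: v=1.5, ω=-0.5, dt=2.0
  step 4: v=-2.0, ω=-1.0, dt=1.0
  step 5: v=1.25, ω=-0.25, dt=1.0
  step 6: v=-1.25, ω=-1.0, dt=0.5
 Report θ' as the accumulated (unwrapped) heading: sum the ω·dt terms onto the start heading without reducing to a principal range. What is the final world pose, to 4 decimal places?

step 1: θ'=2.8798 (straight) → pose (-5.3978, 5.2765, 2.8798)
step 2: θ'=1.3798 (R=-1.0000) → pose (-6.1208, 6.4322, 1.3798)
step 3: θ'=0.3798 (R=-3.0000) → pose (-4.2875, 8.6489, 0.3798)
step 4: θ'=-0.6202 (R=2.0000) → pose (-6.1914, 8.8789, -0.6202)
step 5: θ'=-0.8702 (R=-5.0000) → pose (-5.2751, 8.0334, -0.8702)
step 6: θ'=-1.3702 (R=1.2500) → pose (-5.5444, 8.5902, -1.3702)

(-5.5444, 8.5902, -1.3702)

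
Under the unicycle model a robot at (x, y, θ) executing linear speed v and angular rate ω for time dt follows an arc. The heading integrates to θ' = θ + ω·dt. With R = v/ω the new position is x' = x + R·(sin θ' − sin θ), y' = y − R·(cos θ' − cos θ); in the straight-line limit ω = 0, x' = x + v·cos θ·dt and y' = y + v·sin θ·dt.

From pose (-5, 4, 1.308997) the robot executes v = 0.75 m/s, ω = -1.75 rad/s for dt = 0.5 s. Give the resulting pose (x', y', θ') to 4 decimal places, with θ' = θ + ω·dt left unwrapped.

θ' = 1.3090 + -1.75·0.5 = 0.4340
R = v/ω = 0.75/-1.75 = -0.4286
x' = -5 + -0.4286·(sin 0.4340 − sin 1.3090) = -4.7662
y' = 4 − -0.4286·(cos 0.4340 − cos 1.3090) = 4.2779

(-4.7662, 4.2779, 0.4340)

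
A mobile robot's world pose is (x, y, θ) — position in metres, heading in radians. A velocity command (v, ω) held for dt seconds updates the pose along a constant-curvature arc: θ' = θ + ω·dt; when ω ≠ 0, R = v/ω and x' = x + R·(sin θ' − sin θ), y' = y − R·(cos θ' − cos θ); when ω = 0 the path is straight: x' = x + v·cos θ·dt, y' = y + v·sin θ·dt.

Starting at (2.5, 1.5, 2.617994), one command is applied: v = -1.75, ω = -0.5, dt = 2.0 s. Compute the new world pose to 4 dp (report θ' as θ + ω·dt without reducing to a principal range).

(4.2461, -1.3660, 1.6180)

θ' = 2.6180 + -0.5·2.0 = 1.6180
R = v/ω = -1.75/-0.5 = 3.5000
x' = 2.5 + 3.5000·(sin 1.6180 − sin 2.6180) = 4.2461
y' = 1.5 − 3.5000·(cos 1.6180 − cos 2.6180) = -1.3660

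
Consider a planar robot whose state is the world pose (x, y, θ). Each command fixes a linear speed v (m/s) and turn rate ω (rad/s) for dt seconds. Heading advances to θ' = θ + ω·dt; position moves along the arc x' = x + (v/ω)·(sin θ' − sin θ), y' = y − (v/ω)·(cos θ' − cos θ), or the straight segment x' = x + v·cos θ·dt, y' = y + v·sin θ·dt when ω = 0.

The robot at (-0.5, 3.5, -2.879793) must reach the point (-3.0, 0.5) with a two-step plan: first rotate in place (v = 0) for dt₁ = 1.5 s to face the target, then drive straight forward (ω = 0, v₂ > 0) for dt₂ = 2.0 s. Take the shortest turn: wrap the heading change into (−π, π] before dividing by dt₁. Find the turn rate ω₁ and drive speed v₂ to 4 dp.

heading to target = atan2(0.5−3.5, -3−-0.5) = -2.2655
Δθ = wrap(-2.2655 − -2.8798) = 0.6143; ω₁ = Δθ/dt₁ = 0.4095
distance = √((-3−-0.5)² + (0.5−3.5)²) = 3.9051; v₂ = distance/dt₂ = 1.9526

ω₁ = 0.4095, v₂ = 1.9526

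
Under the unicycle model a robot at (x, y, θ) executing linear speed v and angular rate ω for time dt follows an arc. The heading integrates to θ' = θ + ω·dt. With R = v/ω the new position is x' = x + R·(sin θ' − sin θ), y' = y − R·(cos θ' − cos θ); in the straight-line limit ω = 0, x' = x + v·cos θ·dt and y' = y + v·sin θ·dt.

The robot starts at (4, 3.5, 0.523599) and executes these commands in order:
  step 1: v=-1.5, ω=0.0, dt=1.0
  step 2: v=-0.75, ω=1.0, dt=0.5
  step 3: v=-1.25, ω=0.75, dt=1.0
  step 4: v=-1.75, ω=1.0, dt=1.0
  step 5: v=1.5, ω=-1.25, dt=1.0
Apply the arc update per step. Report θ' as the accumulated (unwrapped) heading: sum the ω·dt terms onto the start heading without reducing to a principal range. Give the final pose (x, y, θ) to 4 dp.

(2.5439, 1.1838, 1.5236)

step 1: θ'=0.5236 (straight) → pose (2.7010, 2.7500, 0.5236)
step 2: θ'=1.0236 (R=-0.7500) → pose (2.4355, 2.4907, 1.0236)
step 3: θ'=1.7736 (R=-1.6667) → pose (2.2263, 1.2879, 1.7736)
step 4: θ'=2.7736 (R=-1.7500) → pose (3.3109, 0.0075, 2.7736)
step 5: θ'=1.5236 (R=-1.2000) → pose (2.5439, 1.1838, 1.5236)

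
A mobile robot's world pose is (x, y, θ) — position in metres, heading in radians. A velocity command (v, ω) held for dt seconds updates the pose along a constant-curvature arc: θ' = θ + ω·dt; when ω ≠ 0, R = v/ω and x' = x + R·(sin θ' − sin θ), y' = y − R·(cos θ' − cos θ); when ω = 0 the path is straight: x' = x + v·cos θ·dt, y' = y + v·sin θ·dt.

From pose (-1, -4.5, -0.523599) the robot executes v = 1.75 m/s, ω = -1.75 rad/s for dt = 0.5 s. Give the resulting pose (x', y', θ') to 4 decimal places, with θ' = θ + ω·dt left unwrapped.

θ' = -0.5236 + -1.75·0.5 = -1.3986
R = v/ω = 1.75/-1.75 = -1.0000
x' = -1 + -1.0000·(sin -1.3986 − sin -0.5236) = -0.5148
y' = -4.5 − -1.0000·(cos -1.3986 − cos -0.5236) = -5.1947

(-0.5148, -5.1947, -1.3986)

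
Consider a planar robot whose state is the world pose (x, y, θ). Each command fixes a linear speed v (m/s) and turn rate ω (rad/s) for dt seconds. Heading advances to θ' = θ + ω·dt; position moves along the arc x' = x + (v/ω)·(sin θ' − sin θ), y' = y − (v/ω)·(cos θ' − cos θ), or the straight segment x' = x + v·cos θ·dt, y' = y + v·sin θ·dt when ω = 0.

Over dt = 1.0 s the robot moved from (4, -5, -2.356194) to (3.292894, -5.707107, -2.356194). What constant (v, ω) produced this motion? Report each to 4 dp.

Δθ = -2.356194 − -2.356194 = 0.000000
ω = Δθ/dt = 0.000000/1.0 = 0.0000
ω = 0 → v = (Δx·cos θ + Δy·sin θ)/dt = 1.0000

v = 1.0000, ω = 0.0000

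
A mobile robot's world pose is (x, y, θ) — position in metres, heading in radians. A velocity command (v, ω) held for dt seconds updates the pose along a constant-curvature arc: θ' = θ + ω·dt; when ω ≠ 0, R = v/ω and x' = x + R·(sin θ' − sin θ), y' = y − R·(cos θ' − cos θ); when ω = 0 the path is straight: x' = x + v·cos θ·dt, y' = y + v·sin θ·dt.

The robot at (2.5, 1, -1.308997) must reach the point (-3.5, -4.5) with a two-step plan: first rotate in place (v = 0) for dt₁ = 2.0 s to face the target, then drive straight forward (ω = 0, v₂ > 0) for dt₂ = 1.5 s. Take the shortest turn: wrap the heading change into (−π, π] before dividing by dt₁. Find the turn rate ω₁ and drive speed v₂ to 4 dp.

heading to target = atan2(-4.5−1, -3.5−2.5) = -2.3996
Δθ = wrap(-2.3996 − -1.3090) = -1.0906; ω₁ = Δθ/dt₁ = -0.5453
distance = √((-3.5−2.5)² + (-4.5−1)²) = 8.1394; v₂ = distance/dt₂ = 5.4263

ω₁ = -0.5453, v₂ = 5.4263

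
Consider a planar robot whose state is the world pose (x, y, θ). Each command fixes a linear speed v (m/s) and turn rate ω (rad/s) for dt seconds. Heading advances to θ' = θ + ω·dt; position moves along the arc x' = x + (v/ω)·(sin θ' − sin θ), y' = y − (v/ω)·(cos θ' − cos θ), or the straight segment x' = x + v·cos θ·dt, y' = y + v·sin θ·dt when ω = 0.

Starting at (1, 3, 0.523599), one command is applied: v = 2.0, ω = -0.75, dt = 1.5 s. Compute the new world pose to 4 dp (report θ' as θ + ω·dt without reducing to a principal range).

(3.8421, 2.8894, -0.6014)

θ' = 0.5236 + -0.75·1.5 = -0.6014
R = v/ω = 2.0/-0.75 = -2.6667
x' = 1 + -2.6667·(sin -0.6014 − sin 0.5236) = 3.8421
y' = 3 − -2.6667·(cos -0.6014 − cos 0.5236) = 2.8894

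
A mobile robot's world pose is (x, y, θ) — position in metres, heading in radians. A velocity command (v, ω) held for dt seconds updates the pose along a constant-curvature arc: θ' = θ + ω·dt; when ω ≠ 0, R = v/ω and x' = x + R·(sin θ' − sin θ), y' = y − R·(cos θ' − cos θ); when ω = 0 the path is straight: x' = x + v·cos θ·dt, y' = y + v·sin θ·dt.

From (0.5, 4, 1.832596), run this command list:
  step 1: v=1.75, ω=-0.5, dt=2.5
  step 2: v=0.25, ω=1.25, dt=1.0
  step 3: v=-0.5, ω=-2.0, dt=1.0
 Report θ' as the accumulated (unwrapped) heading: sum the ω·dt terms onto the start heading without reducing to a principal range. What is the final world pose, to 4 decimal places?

(1.7551, 7.7361, -0.1674)

step 1: θ'=0.5826 (R=-3.5000) → pose (1.9551, 7.8285, 0.5826)
step 2: θ'=1.8326 (R=0.2000) → pose (2.0382, 8.0473, 1.8326)
step 3: θ'=-0.1674 (R=0.2500) → pose (1.7551, 7.7361, -0.1674)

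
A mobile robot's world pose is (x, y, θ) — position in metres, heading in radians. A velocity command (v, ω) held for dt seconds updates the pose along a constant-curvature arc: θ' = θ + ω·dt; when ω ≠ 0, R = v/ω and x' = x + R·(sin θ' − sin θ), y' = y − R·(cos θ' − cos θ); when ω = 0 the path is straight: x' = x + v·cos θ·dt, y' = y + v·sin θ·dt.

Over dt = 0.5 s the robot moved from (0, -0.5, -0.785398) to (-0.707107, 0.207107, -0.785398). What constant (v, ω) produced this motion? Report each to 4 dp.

Δθ = -0.785398 − -0.785398 = 0.000000
ω = Δθ/dt = 0.000000/0.5 = 0.0000
ω = 0 → v = (Δx·cos θ + Δy·sin θ)/dt = -2.0000

v = -2.0000, ω = 0.0000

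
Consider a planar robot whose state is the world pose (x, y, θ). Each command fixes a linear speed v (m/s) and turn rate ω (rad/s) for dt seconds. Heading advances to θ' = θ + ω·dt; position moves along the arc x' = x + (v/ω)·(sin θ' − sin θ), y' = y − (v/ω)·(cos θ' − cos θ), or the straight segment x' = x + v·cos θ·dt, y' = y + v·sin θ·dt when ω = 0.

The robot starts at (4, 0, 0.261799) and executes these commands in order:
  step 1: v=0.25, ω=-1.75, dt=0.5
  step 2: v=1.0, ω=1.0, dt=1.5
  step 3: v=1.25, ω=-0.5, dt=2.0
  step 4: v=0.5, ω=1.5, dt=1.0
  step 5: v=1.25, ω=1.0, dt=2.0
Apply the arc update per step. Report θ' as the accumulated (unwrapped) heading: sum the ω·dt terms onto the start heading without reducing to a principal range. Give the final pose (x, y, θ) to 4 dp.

(6.5228, 2.7805, 3.3868)

step 1: θ'=-0.6132 (R=-0.1429) → pose (4.1192, -0.0212, -0.6132)
step 2: θ'=0.8868 (R=1.0000) → pose (5.4697, 0.1648, 0.8868)
step 3: θ'=-0.1132 (R=-2.5000) → pose (7.6898, 1.0690, -0.1132)
step 4: θ'=1.3868 (R=0.3333) → pose (8.0551, 1.3392, 1.3868)
step 5: θ'=3.3868 (R=1.2500) → pose (6.5228, 2.7805, 3.3868)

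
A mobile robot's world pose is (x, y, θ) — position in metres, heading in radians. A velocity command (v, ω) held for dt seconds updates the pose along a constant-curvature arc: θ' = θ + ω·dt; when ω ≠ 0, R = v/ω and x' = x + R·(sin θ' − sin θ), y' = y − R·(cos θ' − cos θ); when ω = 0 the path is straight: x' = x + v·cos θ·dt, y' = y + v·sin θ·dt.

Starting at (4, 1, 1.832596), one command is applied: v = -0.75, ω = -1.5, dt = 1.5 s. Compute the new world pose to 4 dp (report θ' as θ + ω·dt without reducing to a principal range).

θ' = 1.8326 + -1.5·1.5 = -0.4174
R = v/ω = -0.75/-1.5 = 0.5000
x' = 4 + 0.5000·(sin -0.4174 − sin 1.8326) = 3.3143
y' = 1 − 0.5000·(cos -0.4174 − cos 1.8326) = 0.4135

(3.3143, 0.4135, -0.4174)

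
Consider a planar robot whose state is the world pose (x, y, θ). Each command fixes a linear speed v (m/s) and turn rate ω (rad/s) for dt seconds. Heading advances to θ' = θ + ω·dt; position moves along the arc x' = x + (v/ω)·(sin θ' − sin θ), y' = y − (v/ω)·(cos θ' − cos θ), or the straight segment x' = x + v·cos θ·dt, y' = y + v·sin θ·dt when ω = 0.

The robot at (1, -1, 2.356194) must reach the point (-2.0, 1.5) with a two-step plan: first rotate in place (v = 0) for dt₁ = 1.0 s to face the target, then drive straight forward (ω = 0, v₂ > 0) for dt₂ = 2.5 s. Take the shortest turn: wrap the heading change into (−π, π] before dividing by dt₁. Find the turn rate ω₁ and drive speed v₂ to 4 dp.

ω₁ = 0.0907, v₂ = 1.5620

heading to target = atan2(1.5−-1, -2−1) = 2.4469
Δθ = wrap(2.4469 − 2.3562) = 0.0907; ω₁ = Δθ/dt₁ = 0.0907
distance = √((-2−1)² + (1.5−-1)²) = 3.9051; v₂ = distance/dt₂ = 1.5620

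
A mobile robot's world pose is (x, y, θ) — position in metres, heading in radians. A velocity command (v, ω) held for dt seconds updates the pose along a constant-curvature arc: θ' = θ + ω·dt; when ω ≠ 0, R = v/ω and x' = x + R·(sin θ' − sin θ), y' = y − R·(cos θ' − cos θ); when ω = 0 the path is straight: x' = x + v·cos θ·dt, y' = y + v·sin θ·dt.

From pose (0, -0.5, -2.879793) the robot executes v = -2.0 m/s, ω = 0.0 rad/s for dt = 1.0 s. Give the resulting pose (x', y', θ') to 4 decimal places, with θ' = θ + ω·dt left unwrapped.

θ' = -2.8798 + 0.0·1.0 = -2.8798
ω = 0 → straight: x' = 0 + -2.0·cos(-2.8798)·1.0 = 1.9319
y' = -0.5 + -2.0·sin(-2.8798)·1.0 = 0.0176

(1.9319, 0.0176, -2.8798)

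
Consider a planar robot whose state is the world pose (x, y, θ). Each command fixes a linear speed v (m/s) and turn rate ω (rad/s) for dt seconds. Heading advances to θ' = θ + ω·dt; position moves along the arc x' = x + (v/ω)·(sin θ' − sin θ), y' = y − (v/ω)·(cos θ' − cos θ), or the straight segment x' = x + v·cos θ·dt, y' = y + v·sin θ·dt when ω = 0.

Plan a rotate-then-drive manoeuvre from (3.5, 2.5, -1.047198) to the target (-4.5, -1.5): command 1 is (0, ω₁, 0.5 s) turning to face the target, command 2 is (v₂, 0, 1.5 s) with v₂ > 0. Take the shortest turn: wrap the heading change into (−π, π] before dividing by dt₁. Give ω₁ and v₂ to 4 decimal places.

ω₁ = -3.2615, v₂ = 5.9628

heading to target = atan2(-1.5−2.5, -4.5−3.5) = -2.6779
Δθ = wrap(-2.6779 − -1.0472) = -1.6307; ω₁ = Δθ/dt₁ = -3.2615
distance = √((-4.5−3.5)² + (-1.5−2.5)²) = 8.9443; v₂ = distance/dt₂ = 5.9628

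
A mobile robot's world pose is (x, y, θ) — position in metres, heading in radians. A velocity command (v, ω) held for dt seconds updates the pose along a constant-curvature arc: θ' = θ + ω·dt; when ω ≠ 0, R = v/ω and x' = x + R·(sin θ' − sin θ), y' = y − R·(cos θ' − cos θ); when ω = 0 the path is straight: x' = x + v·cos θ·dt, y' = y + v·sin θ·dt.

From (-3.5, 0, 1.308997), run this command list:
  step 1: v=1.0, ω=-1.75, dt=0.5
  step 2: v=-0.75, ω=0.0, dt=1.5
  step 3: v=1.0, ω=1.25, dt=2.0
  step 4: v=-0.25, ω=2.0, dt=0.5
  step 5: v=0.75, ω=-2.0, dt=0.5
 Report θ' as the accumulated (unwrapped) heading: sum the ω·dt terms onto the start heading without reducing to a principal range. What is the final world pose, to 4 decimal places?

step 1: θ'=0.4340 (R=-0.5714) → pose (-3.1883, 0.3706, 0.4340)
step 2: θ'=0.4340 (straight) → pose (-4.2090, -0.1025, 0.4340)
step 3: θ'=2.9340 (R=0.8000) → pose (-4.3805, 1.4062, 2.9340)
step 4: θ'=3.9340 (R=-0.1250) → pose (-4.2658, 1.4407, 3.9340)
step 5: θ'=2.9340 (R=-0.3750) → pose (-4.6101, 1.3371, 2.9340)

(-4.6101, 1.3371, 2.9340)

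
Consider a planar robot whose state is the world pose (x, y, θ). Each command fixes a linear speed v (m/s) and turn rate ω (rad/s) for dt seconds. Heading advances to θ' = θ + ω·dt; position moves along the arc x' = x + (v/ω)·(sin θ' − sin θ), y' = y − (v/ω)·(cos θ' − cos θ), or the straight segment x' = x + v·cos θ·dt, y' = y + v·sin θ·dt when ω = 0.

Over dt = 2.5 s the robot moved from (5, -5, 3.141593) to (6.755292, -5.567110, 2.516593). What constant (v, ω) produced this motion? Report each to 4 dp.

v = -0.7500, ω = -0.2500

Δθ = 2.516593 − 3.141593 = -0.625000
ω = Δθ/dt = -0.625000/2.5 = -0.2500
R = Δx/(sin θ' − sin θ) = 3.0000
v = R·ω = 3.0000·-0.2500 = -0.7500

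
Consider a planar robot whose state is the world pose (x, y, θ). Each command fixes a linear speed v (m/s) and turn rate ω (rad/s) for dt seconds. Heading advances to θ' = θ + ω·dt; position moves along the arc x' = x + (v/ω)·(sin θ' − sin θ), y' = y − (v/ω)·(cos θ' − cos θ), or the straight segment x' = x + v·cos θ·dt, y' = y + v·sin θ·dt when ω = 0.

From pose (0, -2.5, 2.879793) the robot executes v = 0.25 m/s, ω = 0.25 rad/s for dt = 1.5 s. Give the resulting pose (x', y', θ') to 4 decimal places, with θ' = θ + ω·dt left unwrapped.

(-0.3718, -2.4723, 3.2548)

θ' = 2.8798 + 0.25·1.5 = 3.2548
R = v/ω = 0.25/0.25 = 1.0000
x' = 0 + 1.0000·(sin 3.2548 − sin 2.8798) = -0.3718
y' = -2.5 − 1.0000·(cos 3.2548 − cos 2.8798) = -2.4723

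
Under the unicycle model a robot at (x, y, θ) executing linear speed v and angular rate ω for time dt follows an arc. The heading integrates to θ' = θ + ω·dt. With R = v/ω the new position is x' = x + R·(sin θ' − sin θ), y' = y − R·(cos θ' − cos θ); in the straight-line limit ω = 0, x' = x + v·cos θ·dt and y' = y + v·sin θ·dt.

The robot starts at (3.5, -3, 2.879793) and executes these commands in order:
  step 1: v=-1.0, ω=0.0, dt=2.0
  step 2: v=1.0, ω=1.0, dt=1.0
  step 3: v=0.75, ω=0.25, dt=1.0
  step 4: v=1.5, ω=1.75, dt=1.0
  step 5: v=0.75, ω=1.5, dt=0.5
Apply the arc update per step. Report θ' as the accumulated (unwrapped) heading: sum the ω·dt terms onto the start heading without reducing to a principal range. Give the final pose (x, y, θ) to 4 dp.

step 1: θ'=2.8798 (straight) → pose (5.4319, -3.5176, 2.8798)
step 2: θ'=3.8798 (R=1.0000) → pose (4.5001, -3.7439, 3.8798)
step 3: θ'=4.1298 (R=3.0000) → pose (4.0138, -4.3123, 4.1298)
step 4: θ'=5.8798 (R=0.8571) → pose (4.3931, -5.5723, 5.8798)
step 5: θ'=6.6298 (R=0.5000) → pose (4.7592, -5.5827, 6.6298)

(4.7592, -5.5827, 6.6298)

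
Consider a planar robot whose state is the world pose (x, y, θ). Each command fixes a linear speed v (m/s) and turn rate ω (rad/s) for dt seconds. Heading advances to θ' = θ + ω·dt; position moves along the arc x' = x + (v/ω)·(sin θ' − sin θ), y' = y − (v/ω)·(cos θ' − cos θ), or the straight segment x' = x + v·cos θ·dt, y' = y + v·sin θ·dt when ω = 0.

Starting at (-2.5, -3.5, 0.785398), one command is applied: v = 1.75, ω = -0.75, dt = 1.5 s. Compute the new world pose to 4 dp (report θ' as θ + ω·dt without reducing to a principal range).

θ' = 0.7854 + -0.75·1.5 = -0.3396
R = v/ω = 1.75/-0.75 = -2.3333
x' = -2.5 + -2.3333·(sin -0.3396 − sin 0.7854) = -0.0728
y' = -3.5 − -2.3333·(cos -0.3396 − cos 0.7854) = -2.9498

(-0.0728, -2.9498, -0.3396)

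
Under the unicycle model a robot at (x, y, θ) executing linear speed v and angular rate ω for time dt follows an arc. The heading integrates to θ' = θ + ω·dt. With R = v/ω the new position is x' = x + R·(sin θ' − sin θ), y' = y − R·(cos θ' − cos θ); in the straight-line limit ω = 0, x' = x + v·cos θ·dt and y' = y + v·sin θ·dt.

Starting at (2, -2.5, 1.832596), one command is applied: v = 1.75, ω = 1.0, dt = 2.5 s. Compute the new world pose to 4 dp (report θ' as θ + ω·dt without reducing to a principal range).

θ' = 1.8326 + 1.0·2.5 = 4.3326
R = v/ω = 1.75/1.0 = 1.7500
x' = 2 + 1.7500·(sin 4.3326 − sin 1.8326) = -1.3157
y' = -2.5 − 1.7500·(cos 4.3326 − cos 1.8326) = -2.3042

(-1.3157, -2.3042, 4.3326)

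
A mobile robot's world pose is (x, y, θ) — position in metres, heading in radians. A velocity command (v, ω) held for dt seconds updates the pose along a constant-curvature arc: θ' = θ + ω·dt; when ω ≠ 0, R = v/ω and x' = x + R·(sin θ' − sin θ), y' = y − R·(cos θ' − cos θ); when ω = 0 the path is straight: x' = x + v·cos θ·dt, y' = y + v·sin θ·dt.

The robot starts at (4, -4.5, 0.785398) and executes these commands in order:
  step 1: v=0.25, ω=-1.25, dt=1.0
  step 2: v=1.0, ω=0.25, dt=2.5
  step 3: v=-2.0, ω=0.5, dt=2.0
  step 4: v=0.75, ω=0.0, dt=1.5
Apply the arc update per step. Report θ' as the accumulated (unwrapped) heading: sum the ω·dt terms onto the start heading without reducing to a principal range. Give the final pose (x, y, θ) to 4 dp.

step 1: θ'=-0.4646 (R=-0.2000) → pose (4.2310, -4.4626, -0.4646)
step 2: θ'=0.1604 (R=4.0000) → pose (6.6621, -4.8353, 0.1604)
step 3: θ'=1.1604 (R=-4.0000) → pose (3.6331, -7.1880, 1.1604)
step 4: θ'=1.1604 (straight) → pose (4.0820, -6.1565, 1.1604)

(4.0820, -6.1565, 1.1604)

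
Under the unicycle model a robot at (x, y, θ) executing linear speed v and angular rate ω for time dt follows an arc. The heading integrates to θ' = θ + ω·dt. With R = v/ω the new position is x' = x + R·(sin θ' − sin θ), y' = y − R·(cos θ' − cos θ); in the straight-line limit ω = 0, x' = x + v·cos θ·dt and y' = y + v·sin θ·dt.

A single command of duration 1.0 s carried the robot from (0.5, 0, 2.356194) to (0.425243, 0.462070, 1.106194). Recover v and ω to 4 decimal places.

v = 0.5000, ω = -1.2500

Δθ = 1.106194 − 2.356194 = -1.250000
ω = Δθ/dt = -1.250000/1.0 = -1.2500
R = −Δy/(cos θ' − cos θ) = -0.4000
v = R·ω = -0.4000·-1.2500 = 0.5000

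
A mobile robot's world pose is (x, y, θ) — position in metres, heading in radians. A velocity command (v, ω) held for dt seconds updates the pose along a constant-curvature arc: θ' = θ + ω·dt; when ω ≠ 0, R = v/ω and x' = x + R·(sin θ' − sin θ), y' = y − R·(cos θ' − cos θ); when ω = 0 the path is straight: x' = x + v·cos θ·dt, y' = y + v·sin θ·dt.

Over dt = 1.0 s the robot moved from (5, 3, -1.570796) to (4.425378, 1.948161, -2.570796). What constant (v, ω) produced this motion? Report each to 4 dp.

v = 1.2500, ω = -1.0000

Δθ = -2.570796 − -1.570796 = -1.000000
ω = Δθ/dt = -1.000000/1.0 = -1.0000
R = −Δy/(cos θ' − cos θ) = -1.2500
v = R·ω = -1.2500·-1.0000 = 1.2500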